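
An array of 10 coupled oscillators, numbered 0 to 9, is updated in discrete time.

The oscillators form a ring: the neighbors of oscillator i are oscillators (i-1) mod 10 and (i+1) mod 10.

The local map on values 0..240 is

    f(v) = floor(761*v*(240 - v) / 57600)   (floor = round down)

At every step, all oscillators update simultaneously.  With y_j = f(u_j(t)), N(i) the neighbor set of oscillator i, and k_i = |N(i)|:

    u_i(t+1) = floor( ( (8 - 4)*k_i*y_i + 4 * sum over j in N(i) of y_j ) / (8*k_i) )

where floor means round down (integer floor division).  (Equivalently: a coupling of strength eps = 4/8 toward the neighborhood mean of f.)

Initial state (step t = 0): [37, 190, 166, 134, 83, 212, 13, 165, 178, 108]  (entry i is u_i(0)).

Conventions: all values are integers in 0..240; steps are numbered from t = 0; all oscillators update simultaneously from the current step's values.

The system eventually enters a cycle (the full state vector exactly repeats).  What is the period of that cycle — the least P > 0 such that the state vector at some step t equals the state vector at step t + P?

Answer: 2
Key observation: The state at step 16, [189, 189, 189, 189, 189, 189, 189, 189, 189, 189], reappears at step 18 — and no state repeats earlier — so the cycle the system enters has period 2.

Derivation:
t=0: [37, 190, 166, 134, 83, 212, 13, 165, 178, 108]
t=1: [127, 127, 159, 177, 152, 91, 79, 127, 160, 155]
t=2: [185, 184, 169, 160, 169, 175, 176, 178, 175, 176]
t=3: [138, 141, 155, 163, 158, 151, 147, 147, 148, 145]
t=4: [183, 181, 174, 168, 171, 176, 179, 179, 179, 181]
t=5: [139, 142, 150, 156, 154, 148, 145, 144, 143, 140]
t=6: [184, 182, 178, 174, 175, 178, 180, 182, 183, 184]
t=7: [136, 139, 145, 149, 149, 145, 142, 139, 137, 136]
t=8: [185, 184, 181, 179, 179, 181, 183, 184, 185, 186]
t=9: [134, 136, 140, 143, 143, 140, 137, 135, 134, 133]
t=10: [187, 185, 184, 183, 183, 184, 185, 186, 187, 187]
t=11: [131, 133, 135, 136, 136, 135, 134, 132, 130, 130]
t=12: [188, 187, 187, 186, 186, 186, 187, 187, 188, 188]
t=13: [129, 129, 130, 131, 132, 131, 130, 129, 129, 129]
t=14: [189, 188, 188, 188, 188, 188, 188, 188, 189, 189]
t=15: [127, 128, 129, 129, 129, 129, 129, 128, 127, 127]
t=16: [189, 189, 189, 189, 189, 189, 189, 189, 189, 189]
t=17: [127, 127, 127, 127, 127, 127, 127, 127, 127, 127]
t=18: [189, 189, 189, 189, 189, 189, 189, 189, 189, 189]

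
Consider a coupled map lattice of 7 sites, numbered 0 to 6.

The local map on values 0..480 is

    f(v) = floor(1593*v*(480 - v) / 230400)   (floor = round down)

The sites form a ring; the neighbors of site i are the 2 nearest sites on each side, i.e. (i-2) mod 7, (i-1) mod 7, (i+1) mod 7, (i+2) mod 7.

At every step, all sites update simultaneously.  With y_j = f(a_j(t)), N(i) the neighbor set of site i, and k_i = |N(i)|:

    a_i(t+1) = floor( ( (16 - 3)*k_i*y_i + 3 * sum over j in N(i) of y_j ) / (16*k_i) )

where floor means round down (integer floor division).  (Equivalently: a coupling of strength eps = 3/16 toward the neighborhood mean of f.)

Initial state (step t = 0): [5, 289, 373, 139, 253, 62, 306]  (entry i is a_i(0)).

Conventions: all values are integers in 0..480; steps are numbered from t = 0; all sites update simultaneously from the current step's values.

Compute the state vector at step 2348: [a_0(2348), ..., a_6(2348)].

Answer: [227, 227, 227, 227, 227, 227, 227]
Key observation: The state at step 17, [397, 397, 397, 397, 397, 397, 397], reappears at step 19: the system is in a cycle of period 2 from step 17 on.  Therefore the state at step 2348 equals the state at step 17 + ((2348 - 17) mod 2) = 18, which is [227, 227, 227, 227, 227, 227, 227].

Derivation:
t=0: [5, 289, 373, 139, 253, 62, 306]
t=1: [69, 355, 275, 323, 376, 197, 344]
t=2: [225, 307, 368, 347, 287, 366, 316]
t=3: [382, 361, 299, 321, 368, 302, 358]
t=4: [272, 301, 359, 348, 296, 357, 301]
t=5: [380, 366, 312, 320, 366, 314, 369]
t=6: [273, 293, 350, 348, 297, 348, 286]
t=7: [382, 372, 323, 322, 367, 326, 379]
t=8: [267, 282, 339, 344, 293, 336, 269]
t=9: [386, 381, 337, 329, 371, 341, 388]
t=10: [257, 266, 323, 334, 285, 318, 252]
t=11: [391, 388, 355, 343, 379, 360, 394]
t=12: [245, 251, 298, 315, 268, 291, 239]
t=13: [395, 394, 376, 364, 389, 381, 396]
t=14: [235, 238, 266, 283, 247, 257, 231]
t=15: [397, 397, 393, 387, 396, 395, 397]
t=16: [227, 228, 235, 244, 230, 232, 227]
t=17: [397, 397, 397, 397, 397, 397, 397]
t=18: [227, 227, 227, 227, 227, 227, 227]
t=19: [397, 397, 397, 397, 397, 397, 397]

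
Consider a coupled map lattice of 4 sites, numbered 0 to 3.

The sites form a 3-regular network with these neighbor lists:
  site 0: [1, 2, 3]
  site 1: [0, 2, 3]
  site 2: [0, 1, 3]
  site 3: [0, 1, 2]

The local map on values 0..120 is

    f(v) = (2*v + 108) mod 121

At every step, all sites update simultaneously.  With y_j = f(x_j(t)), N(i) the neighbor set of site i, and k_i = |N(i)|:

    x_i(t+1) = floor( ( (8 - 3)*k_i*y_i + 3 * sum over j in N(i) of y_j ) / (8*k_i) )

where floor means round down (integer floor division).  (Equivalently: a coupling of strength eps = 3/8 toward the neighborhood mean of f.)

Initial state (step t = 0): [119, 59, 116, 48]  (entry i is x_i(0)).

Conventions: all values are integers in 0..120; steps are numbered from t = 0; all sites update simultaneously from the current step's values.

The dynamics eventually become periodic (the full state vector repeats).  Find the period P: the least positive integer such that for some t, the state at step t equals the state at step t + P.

Answer: 10
Key observation: The state at step 2, [63, 64, 60, 53], reappears at step 12 — and no state repeats earlier — so the cycle the system enters has period 10.

Derivation:
t=0: [119, 59, 116, 48]
t=1: [100, 101, 97, 90]
t=2: [63, 64, 60, 53]
t=3: [110, 111, 107, 100]
t=4: [83, 84, 80, 73]
t=5: [29, 30, 26, 19]
t=6: [42, 43, 39, 32]
t=7: [68, 69, 65, 58]
t=8: [29, 30, 86, 79]
t=9: [41, 42, 38, 31]
t=10: [66, 67, 63, 56]
t=11: [100, 41, 97, 90]
t=12: [63, 64, 60, 53]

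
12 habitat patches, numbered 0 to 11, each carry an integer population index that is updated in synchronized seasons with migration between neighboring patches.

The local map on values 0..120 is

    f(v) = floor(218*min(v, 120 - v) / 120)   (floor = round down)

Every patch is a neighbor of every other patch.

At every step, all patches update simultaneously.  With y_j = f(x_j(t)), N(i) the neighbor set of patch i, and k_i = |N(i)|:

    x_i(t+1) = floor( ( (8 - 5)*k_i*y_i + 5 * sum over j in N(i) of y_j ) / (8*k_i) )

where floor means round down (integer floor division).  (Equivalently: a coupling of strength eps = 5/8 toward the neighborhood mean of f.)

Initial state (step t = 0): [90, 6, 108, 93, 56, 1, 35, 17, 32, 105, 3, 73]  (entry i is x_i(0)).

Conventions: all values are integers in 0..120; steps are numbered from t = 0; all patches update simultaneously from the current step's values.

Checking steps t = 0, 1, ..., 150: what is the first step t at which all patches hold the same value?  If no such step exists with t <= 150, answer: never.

Answer: 12
Key observation: Synchronization is absorbing here: once all patches are equal they stay equal, and step 12 is the first all-equal step.

Derivation:
t=0: [90, 6, 108, 93, 56, 1, 35, 17, 32, 105, 3, 73]  (not all equal)
t=1: [45, 31, 35, 44, 60, 28, 48, 38, 47, 37, 30, 55]  (not all equal)
t=2: [76, 68, 71, 76, 85, 66, 78, 73, 78, 72, 68, 82]  (not all equal)
t=3: [81, 86, 84, 81, 76, 87, 80, 83, 80, 83, 86, 78]  (not all equal)
t=4: [68, 65, 67, 68, 71, 65, 69, 67, 69, 67, 65, 70]  (not all equal)
t=5: [94, 96, 95, 94, 92, 96, 93, 95, 93, 95, 96, 93]  (not all equal)
t=6: [46, 45, 45, 46, 47, 45, 47, 45, 47, 45, 45, 47]  (not all equal)
t=7: [82, 82, 82, 82, 83, 82, 83, 82, 83, 82, 82, 83]  (not all equal)
t=8: [68, 68, 68, 68, 67, 68, 67, 68, 67, 68, 68, 67]  (not all equal)
t=9: [94, 94, 94, 94, 95, 94, 95, 94, 95, 94, 94, 95]  (not all equal)
t=10: [46, 46, 46, 46, 45, 46, 45, 46, 45, 46, 46, 45]  (not all equal)
t=11: [82, 82, 82, 82, 81, 82, 81, 82, 81, 82, 82, 81]  (not all equal)
t=12: [69, 69, 69, 69, 69, 69, 69, 69, 69, 69, 69, 69]  (all equal)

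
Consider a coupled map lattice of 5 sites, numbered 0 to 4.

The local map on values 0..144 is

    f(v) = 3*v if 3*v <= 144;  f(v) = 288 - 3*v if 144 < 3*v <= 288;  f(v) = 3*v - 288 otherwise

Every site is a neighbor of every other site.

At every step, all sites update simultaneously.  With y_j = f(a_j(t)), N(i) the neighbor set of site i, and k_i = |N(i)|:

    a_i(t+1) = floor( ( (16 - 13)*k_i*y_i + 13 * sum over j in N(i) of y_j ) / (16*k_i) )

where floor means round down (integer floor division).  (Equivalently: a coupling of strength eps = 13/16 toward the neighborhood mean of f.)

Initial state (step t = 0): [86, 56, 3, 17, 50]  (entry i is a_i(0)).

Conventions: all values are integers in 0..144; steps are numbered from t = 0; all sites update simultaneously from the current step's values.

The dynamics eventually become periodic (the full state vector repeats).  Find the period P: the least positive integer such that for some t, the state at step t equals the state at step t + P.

Simulating step by step:
t=0: [86, 56, 3, 17, 50]
t=1: [70, 68, 70, 69, 68]
t=2: [81, 80, 81, 81, 80]
t=3: [46, 46, 46, 46, 46]
t=4: [138, 138, 138, 138, 138]
t=5: [126, 126, 126, 126, 126]
t=6: [90, 90, 90, 90, 90]
t=7: [18, 18, 18, 18, 18]
t=8: [54, 54, 54, 54, 54]
t=9: [126, 126, 126, 126, 126]

Answer: 4
Key observation: The state at step 5, [126, 126, 126, 126, 126], reappears at step 9 — and no state repeats earlier — so the cycle the system enters has period 4.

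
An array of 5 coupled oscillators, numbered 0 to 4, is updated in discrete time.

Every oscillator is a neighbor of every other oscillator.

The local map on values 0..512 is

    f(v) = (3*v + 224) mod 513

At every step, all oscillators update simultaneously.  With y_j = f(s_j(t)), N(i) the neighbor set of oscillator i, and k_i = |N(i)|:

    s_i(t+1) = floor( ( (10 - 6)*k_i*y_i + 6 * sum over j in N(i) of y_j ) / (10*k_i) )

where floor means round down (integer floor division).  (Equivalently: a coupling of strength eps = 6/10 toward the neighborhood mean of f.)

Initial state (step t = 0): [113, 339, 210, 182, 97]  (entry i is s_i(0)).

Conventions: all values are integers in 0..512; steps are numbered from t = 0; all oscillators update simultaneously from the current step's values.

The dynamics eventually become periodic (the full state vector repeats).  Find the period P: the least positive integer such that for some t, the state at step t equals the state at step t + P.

Simulating step by step:
t=0: [113, 339, 210, 182, 97]
t=1: [142, 183, 215, 194, 130]
t=2: [206, 237, 261, 245, 197]
t=3: [381, 404, 422, 410, 374]
t=4: [379, 396, 410, 401, 374]
t=5: [364, 377, 387, 380, 360]
t=6: [311, 321, 328, 323, 308]
t=7: [147, 154, 159, 156, 144]
t=8: [163, 168, 172, 170, 161]
t=9: [208, 212, 215, 213, 207]
t=10: [341, 344, 347, 345, 341]
t=11: [226, 229, 231, 229, 226]
t=12: [393, 396, 397, 396, 393]
t=13: [381, 383, 384, 383, 381]
t=14: [344, 345, 346, 345, 344]
t=15: [231, 232, 233, 232, 231]
t=16: [405, 406, 407, 406, 405]
t=17: [414, 415, 416, 415, 414]
t=18: [441, 442, 443, 442, 441]
t=19: [9, 10, 11, 10, 9]
t=20: [252, 253, 254, 253, 252]
t=21: [468, 469, 470, 469, 468]
t=22: [90, 91, 92, 91, 90]
t=23: [495, 496, 497, 496, 495]
t=24: [171, 172, 173, 172, 171]
t=25: [225, 226, 227, 226, 225]
t=26: [387, 388, 389, 388, 387]
t=27: [360, 361, 362, 361, 360]
t=28: [279, 280, 281, 280, 279]
t=29: [36, 37, 38, 37, 36]
t=30: [333, 334, 335, 334, 333]
t=31: [198, 199, 200, 199, 198]
t=32: [306, 307, 308, 307, 306]
t=33: [117, 118, 119, 118, 117]
t=34: [63, 64, 65, 64, 63]
t=35: [414, 415, 416, 415, 414]

Answer: 18
Key observation: The state at step 17, [414, 415, 416, 415, 414], reappears at step 35 — and no state repeats earlier — so the cycle the system enters has period 18.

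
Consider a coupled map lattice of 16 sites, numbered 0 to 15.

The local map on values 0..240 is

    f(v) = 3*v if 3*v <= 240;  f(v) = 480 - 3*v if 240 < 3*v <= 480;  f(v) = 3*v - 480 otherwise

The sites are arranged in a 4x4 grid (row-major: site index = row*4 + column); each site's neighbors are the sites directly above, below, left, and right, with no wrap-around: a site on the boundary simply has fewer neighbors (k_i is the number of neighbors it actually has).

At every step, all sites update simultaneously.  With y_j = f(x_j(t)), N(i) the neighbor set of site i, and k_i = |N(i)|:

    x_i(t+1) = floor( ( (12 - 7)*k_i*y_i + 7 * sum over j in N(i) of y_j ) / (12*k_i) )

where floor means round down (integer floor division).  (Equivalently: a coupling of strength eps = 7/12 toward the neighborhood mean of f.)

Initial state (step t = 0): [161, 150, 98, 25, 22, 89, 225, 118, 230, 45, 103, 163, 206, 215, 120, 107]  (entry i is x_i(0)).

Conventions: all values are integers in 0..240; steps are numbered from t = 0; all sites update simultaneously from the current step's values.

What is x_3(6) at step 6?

Answer: x_3(6) = 151

Derivation:
t=0: [161, 150, 98, 25, 22, 89, 225, 118, 230, 45, 103, 163, 206, 215, 120, 107]
t=1: [29, 90, 135, 122, 110, 150, 182, 106, 153, 166, 138, 92, 166, 145, 146, 103]
t=2: [141, 124, 107, 116, 89, 77, 76, 142, 44, 31, 75, 162, 26, 33, 72, 143]
t=3: [117, 131, 157, 117, 170, 189, 192, 93, 129, 138, 172, 66, 99, 116, 162, 86]
t=4: [87, 80, 64, 115, 72, 76, 88, 166, 93, 78, 68, 171, 141, 104, 78, 152]
t=5: [224, 224, 194, 117, 216, 227, 183, 82, 182, 214, 189, 61, 131, 172, 174, 87]
t=6: [185, 176, 118, 151, 159, 169, 119, 171, 108, 124, 102, 181, 66, 71, 84, 156]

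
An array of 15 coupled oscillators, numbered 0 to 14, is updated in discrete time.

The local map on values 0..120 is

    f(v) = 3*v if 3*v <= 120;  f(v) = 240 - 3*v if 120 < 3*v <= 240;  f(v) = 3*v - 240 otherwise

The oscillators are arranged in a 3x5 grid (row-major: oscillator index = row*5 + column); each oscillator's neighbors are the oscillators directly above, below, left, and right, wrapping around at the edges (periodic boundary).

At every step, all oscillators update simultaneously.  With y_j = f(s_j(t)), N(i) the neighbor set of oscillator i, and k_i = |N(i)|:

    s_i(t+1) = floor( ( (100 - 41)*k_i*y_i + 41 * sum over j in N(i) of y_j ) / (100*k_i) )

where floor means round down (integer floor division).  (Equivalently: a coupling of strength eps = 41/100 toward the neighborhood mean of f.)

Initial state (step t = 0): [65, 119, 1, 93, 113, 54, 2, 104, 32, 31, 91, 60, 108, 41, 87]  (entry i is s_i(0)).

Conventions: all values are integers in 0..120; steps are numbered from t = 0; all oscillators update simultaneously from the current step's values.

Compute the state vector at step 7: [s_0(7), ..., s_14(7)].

Answer: [91, 78, 47, 89, 82, 55, 34, 46, 86, 89, 53, 87, 88, 78, 50]

Derivation:
t=0: [65, 119, 1, 93, 113, 54, 2, 104, 32, 31, 91, 60, 108, 41, 87]
t=1: [60, 80, 33, 55, 78, 64, 37, 61, 89, 85, 40, 60, 75, 93, 47]
t=2: [53, 33, 73, 61, 29, 59, 82, 59, 34, 27, 98, 60, 34, 45, 76]
t=3: [78, 75, 45, 65, 75, 59, 32, 60, 91, 74, 54, 62, 85, 89, 40]
t=4: [21, 35, 75, 45, 28, 57, 76, 60, 34, 34, 70, 52, 34, 37, 84]
t=5: [66, 79, 46, 93, 78, 61, 39, 59, 98, 87, 41, 75, 87, 98, 40]
t=6: [43, 30, 73, 45, 26, 64, 83, 67, 50, 36, 93, 35, 36, 55, 91]
t=7: [91, 78, 47, 89, 82, 55, 34, 46, 86, 89, 53, 87, 88, 78, 50]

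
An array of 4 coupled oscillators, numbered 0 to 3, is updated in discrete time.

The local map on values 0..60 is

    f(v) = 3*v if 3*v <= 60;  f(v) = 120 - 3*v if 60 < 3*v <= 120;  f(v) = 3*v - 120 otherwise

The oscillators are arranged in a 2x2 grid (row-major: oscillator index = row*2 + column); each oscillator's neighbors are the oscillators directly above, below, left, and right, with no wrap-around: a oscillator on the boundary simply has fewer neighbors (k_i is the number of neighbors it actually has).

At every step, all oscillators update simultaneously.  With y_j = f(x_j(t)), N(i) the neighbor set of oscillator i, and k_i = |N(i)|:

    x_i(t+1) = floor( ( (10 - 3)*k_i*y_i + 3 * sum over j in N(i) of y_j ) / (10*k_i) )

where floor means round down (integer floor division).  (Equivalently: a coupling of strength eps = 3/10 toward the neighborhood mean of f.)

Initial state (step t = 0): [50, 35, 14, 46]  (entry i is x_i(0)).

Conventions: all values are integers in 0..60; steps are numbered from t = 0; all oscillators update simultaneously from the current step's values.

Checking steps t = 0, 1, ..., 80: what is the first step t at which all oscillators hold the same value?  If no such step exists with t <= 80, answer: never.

Answer: 24
Key observation: Synchronization is absorbing here: once all oscillators are equal they stay equal, and step 24 is the first all-equal step.

Derivation:
t=0: [50, 35, 14, 46]  (not all equal)
t=1: [29, 17, 36, 21]  (not all equal)
t=2: [32, 49, 21, 49]  (not all equal)
t=3: [29, 26, 47, 31]  (not all equal)
t=4: [32, 38, 23, 28]  (not all equal)
t=5: [25, 13, 44, 33]  (not all equal)
t=6: [39, 37, 18, 22]  (not all equal)
t=7: [11, 14, 46, 47]  (not all equal)
t=8: [32, 37, 20, 23]  (not all equal)
t=9: [27, 17, 53, 46]  (not all equal)
t=10: [40, 44, 35, 26]  (not all equal)
t=11: [4, 14, 16, 33]  (not all equal)
t=12: [21, 34, 38, 28]  (not all equal)
t=13: [43, 26, 18, 28]  (not all equal)
t=14: [20, 36, 44, 39]  (not all equal)
t=15: [45, 17, 17, 5]  (not all equal)
t=16: [25, 40, 40, 25]  (not all equal)
t=17: [31, 13, 13, 31]  (not all equal)
t=18: [30, 35, 35, 30]  (not all equal)
t=19: [25, 19, 19, 25]  (not all equal)
t=20: [48, 53, 53, 48]  (not all equal)
t=21: [28, 34, 34, 28]  (not all equal)
t=22: [30, 23, 23, 30]  (not all equal)
t=23: [36, 44, 44, 36]  (not all equal)
t=24: [12, 12, 12, 12]  (all equal)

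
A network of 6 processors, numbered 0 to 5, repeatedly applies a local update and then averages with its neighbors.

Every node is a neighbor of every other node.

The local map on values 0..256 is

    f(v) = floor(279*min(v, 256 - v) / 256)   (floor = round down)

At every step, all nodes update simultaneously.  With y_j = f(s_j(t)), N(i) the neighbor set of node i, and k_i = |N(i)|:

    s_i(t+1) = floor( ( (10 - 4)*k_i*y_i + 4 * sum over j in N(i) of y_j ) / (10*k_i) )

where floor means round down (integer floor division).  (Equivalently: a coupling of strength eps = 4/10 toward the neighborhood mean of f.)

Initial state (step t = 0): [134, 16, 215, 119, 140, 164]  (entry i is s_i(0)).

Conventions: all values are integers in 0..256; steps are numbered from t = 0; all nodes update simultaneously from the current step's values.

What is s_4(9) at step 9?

Simulating step by step:
t=0: [134, 16, 215, 119, 140, 164]
t=1: [112, 52, 66, 110, 109, 95]
t=2: [110, 76, 84, 109, 108, 100]
t=3: [112, 93, 98, 112, 111, 106]
t=4: [118, 107, 110, 118, 117, 114]
t=5: [125, 119, 121, 125, 125, 123]
t=6: [134, 131, 132, 134, 134, 133]
t=7: [132, 134, 134, 132, 132, 133]
t=8: [134, 132, 132, 134, 134, 133]
t=9: [132, 134, 134, 132, 132, 133]

Answer: s_4(9) = 132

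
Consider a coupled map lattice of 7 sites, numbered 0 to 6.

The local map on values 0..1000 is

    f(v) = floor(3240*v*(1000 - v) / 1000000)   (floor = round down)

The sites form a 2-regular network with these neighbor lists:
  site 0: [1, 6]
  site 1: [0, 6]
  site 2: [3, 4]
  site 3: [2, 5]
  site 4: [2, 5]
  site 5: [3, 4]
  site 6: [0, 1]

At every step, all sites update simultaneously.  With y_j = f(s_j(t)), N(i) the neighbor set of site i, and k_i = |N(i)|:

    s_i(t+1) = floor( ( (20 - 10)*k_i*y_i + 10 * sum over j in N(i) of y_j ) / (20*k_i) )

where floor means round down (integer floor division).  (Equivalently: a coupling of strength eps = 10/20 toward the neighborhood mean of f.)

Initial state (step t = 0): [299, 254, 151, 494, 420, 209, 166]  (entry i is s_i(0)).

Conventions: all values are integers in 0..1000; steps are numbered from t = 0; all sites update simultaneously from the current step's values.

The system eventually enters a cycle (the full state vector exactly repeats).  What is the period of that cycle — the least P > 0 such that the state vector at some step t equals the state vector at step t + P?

Simulating step by step:
t=0: [299, 254, 151, 494, 420, 209, 166]
t=1: [604, 588, 607, 642, 632, 667, 547]
t=2: [783, 786, 760, 744, 749, 733, 790]
t=3: [545, 543, 601, 614, 610, 623, 542]
t=4: [803, 803, 772, 767, 769, 764, 803]
t=5: [512, 512, 573, 578, 576, 580, 512]
t=6: [809, 809, 791, 790, 790, 789, 809]
t=7: [500, 500, 536, 537, 537, 538, 500]
t=8: [810, 810, 805, 805, 805, 805, 810]
t=9: [498, 498, 508, 508, 508, 508, 498]
t=10: [809, 809, 809, 809, 809, 809, 809]
t=11: [500, 500, 500, 500, 500, 500, 500]
t=12: [810, 810, 810, 810, 810, 810, 810]
t=13: [498, 498, 498, 498, 498, 498, 498]
t=14: [809, 809, 809, 809, 809, 809, 809]

Answer: 4
Key observation: The state at step 10, [809, 809, 809, 809, 809, 809, 809], reappears at step 14 — and no state repeats earlier — so the cycle the system enters has period 4.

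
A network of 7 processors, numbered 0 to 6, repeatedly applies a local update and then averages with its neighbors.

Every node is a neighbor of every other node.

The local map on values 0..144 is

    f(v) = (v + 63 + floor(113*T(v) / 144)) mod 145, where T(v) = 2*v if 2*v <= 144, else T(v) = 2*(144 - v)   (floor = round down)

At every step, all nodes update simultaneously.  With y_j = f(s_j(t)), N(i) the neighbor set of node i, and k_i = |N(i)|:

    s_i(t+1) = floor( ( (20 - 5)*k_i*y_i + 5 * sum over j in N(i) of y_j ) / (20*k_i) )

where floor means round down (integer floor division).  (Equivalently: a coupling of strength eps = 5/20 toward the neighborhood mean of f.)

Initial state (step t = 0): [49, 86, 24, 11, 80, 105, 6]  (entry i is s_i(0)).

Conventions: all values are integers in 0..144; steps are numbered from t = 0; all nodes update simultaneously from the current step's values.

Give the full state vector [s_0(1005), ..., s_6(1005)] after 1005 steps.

Simulating step by step:
t=0: [49, 86, 24, 11, 80, 105, 6]
t=1: [56, 92, 113, 90, 94, 85, 80]
t=2: [68, 89, 81, 90, 89, 92, 94]
t=3: [92, 92, 95, 92, 92, 91, 90]
t=4: [91, 91, 89, 91, 91, 91, 91]
t=5: [92, 92, 92, 92, 92, 92, 92]
t=6: [91, 91, 91, 91, 91, 91, 91]
t=7: [92, 92, 92, 92, 92, 92, 92]

Answer: [92, 92, 92, 92, 92, 92, 92]
Key observation: The state at step 5, [92, 92, 92, 92, 92, 92, 92], reappears at step 7: the system is in a cycle of period 2 from step 5 on.  Therefore the state at step 1005 equals the state at step 5 + ((1005 - 5) mod 2) = 5, which is [92, 92, 92, 92, 92, 92, 92].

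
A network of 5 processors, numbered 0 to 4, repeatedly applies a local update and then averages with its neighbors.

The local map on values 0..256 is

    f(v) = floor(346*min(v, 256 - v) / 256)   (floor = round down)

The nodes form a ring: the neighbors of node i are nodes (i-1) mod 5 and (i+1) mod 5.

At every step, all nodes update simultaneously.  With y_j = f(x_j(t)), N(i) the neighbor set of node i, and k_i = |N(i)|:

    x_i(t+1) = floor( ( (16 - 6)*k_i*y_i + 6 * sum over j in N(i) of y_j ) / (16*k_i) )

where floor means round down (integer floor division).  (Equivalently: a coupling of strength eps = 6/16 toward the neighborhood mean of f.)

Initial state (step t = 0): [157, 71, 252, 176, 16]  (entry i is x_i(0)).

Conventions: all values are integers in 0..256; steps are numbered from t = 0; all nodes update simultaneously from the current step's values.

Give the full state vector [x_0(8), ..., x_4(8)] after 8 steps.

Simulating step by step:
t=0: [157, 71, 252, 176, 16]
t=1: [104, 85, 41, 72, 58]
t=2: [123, 107, 73, 85, 93]
t=3: [154, 139, 109, 113, 130]
t=4: [147, 152, 150, 154, 160]
t=5: [142, 141, 141, 136, 133]
t=6: [156, 154, 156, 161, 163]
t=7: [133, 136, 134, 128, 127]
t=8: [166, 163, 165, 170, 170]

Answer: [166, 163, 165, 170, 170]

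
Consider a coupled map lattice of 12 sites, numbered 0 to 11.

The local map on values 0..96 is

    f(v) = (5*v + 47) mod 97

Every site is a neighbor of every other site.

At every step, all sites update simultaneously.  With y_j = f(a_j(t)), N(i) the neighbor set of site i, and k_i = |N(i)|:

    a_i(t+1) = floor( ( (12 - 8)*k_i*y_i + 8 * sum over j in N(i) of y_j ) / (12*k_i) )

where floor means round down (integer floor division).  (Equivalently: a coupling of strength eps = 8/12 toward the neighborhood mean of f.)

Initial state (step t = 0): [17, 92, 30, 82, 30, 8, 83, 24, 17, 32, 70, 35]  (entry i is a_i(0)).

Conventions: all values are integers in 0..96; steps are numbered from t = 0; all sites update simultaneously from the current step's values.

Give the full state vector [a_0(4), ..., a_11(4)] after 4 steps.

Simulating step by step:
t=0: [17, 92, 30, 82, 30, 8, 83, 24, 17, 32, 70, 35]
t=1: [36, 33, 27, 45, 27, 50, 47, 46, 36, 30, 29, 34]
t=2: [47, 43, 61, 59, 61, 39, 62, 60, 47, 39, 64, 44]
t=3: [71, 66, 64, 61, 64, 60, 65, 62, 71, 60, 68, 67]
t=4: [50, 70, 67, 63, 67, 62, 68, 64, 50, 62, 73, 71]

Answer: [50, 70, 67, 63, 67, 62, 68, 64, 50, 62, 73, 71]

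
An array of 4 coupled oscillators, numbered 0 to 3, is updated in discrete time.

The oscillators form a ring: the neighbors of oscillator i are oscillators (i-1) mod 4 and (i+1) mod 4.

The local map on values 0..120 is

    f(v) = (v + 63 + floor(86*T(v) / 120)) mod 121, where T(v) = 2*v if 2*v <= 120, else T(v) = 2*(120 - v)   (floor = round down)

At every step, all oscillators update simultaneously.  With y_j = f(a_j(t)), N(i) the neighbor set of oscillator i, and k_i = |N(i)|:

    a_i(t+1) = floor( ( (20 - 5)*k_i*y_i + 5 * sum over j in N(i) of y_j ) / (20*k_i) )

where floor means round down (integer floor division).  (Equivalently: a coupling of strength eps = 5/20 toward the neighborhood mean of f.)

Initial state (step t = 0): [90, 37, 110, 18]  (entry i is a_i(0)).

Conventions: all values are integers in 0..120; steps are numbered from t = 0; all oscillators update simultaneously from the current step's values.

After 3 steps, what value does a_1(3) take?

Simulating step by step:
t=0: [90, 37, 110, 18]
t=1: [73, 41, 66, 97]
t=2: [75, 51, 77, 74]
t=3: [79, 69, 78, 80]

Answer: a_1(3) = 69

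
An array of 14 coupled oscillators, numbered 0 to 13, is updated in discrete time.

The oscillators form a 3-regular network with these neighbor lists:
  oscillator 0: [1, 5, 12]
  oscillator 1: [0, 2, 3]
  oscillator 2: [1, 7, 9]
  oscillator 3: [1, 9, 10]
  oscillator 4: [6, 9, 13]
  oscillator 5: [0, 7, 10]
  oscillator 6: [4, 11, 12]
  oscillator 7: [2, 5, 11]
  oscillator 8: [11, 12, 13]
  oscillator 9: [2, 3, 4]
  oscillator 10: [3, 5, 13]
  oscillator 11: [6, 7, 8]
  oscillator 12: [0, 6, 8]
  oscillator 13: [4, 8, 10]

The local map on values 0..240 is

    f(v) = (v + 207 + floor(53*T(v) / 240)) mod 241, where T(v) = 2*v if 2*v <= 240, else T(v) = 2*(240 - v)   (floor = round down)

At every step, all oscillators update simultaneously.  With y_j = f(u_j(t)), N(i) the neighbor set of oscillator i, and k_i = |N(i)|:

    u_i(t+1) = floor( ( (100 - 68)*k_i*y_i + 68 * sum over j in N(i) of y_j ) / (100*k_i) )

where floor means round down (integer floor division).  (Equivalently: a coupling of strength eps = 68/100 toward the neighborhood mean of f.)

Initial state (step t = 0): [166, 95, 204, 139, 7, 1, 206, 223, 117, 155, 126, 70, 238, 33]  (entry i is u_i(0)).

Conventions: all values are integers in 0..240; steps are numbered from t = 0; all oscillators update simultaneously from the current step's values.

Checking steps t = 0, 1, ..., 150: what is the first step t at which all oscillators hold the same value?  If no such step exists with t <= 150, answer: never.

Answer: 7
Key observation: Synchronization is absorbing here: once all oscillators are equal they stay equal, and step 7 is the first all-equal step.

Derivation:
t=0: [166, 95, 204, 139, 7, 1, 206, 223, 117, 155, 126, 70, 238, 33]  (not all equal)
t=1: [168, 145, 162, 138, 150, 180, 170, 166, 107, 175, 129, 138, 175, 115]  (not all equal)
t=2: [164, 156, 161, 153, 155, 162, 160, 161, 140, 159, 148, 149, 156, 136]  (not all equal)
t=3: [160, 159, 160, 157, 156, 160, 158, 159, 152, 159, 154, 156, 158, 151]  (not all equal)
t=4: [160, 160, 160, 159, 158, 159, 159, 160, 157, 159, 158, 158, 159, 156]  (not all equal)
t=5: [160, 160, 160, 160, 159, 160, 160, 160, 159, 160, 159, 160, 160, 159]  (not all equal)
t=6: [161, 161, 161, 160, 160, 160, 160, 161, 160, 160, 160, 160, 160, 160]  (not all equal)
t=7: [161, 161, 161, 161, 161, 161, 161, 161, 161, 161, 161, 161, 161, 161]  (all equal)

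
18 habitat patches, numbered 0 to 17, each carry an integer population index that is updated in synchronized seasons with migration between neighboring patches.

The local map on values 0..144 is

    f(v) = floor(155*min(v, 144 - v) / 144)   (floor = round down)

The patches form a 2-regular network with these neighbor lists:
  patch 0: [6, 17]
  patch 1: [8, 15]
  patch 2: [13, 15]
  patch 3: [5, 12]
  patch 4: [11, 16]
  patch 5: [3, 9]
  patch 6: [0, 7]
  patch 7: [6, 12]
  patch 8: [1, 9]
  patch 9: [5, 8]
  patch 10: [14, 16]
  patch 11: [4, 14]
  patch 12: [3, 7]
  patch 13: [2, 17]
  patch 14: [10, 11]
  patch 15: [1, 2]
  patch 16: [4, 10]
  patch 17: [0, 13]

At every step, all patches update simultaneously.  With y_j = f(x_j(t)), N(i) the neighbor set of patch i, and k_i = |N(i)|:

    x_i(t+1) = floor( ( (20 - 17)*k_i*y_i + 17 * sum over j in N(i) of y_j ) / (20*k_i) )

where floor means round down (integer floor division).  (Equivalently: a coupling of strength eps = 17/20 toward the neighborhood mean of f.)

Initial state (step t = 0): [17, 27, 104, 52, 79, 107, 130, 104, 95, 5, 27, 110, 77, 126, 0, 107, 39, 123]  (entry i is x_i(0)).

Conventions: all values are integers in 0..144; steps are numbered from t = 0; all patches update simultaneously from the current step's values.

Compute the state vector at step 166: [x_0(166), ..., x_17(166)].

Answer: [74, 74, 73, 75, 74, 75, 74, 75, 75, 75, 74, 74, 75, 73, 74, 74, 74, 73]
Key observation: The state at step 19, [75, 74, 75, 74, 75, 74, 74, 74, 74, 74, 75, 75, 74, 76, 75, 75, 75, 75], reappears at step 21: the system is in a cycle of period 2 from step 19 on.  Therefore the state at step 166 equals the state at step 19 + ((166 - 19) mod 2) = 20, which is [74, 74, 73, 75, 74, 75, 74, 75, 75, 75, 74, 74, 75, 73, 74, 74, 74, 73].

Derivation:
t=0: [17, 27, 104, 52, 79, 107, 130, 104, 95, 5, 27, 110, 77, 126, 0, 107, 39, 123]
t=1: [18, 43, 31, 55, 43, 31, 28, 43, 22, 39, 21, 34, 52, 30, 27, 36, 47, 19]
t=2: [24, 32, 34, 46, 43, 47, 32, 43, 40, 29, 36, 37, 52, 27, 29, 39, 36, 24]
t=3: [28, 40, 35, 51, 39, 41, 35, 44, 34, 44, 35, 38, 48, 30, 37, 35, 41, 26]
t=4: [31, 37, 34, 48, 41, 49, 38, 44, 43, 41, 40, 40, 50, 32, 38, 39, 39, 30]
t=5: [35, 42, 37, 52, 42, 48, 40, 46, 42, 48, 40, 42, 49, 34, 42, 38, 43, 33]
t=6: [38, 42, 38, 52, 45, 52, 43, 47, 47, 48, 45, 45, 52, 36, 44, 41, 44, 36]
t=7: [41, 46, 40, 55, 47, 53, 45, 50, 48, 52, 47, 47, 52, 38, 47, 42, 47, 38]
t=8: [44, 48, 42, 56, 50, 57, 48, 51, 51, 54, 50, 50, 55, 41, 50, 45, 50, 41]
t=9: [47, 51, 45, 60, 53, 59, 50, 54, 54, 57, 53, 53, 57, 44, 53, 48, 53, 45]
t=10: [50, 54, 48, 62, 57, 62, 53, 57, 57, 60, 57, 57, 61, 47, 57, 51, 57, 48]
t=11: [53, 57, 51, 65, 61, 65, 57, 61, 61, 63, 61, 61, 63, 50, 61, 54, 61, 51]
t=12: [57, 61, 55, 68, 65, 68, 61, 64, 64, 67, 65, 65, 67, 53, 65, 57, 65, 54]
t=13: [61, 64, 59, 72, 69, 72, 64, 68, 68, 70, 69, 69, 70, 58, 69, 61, 69, 58]
t=14: [65, 68, 63, 76, 74, 76, 68, 71, 71, 75, 74, 74, 75, 62, 74, 65, 74, 63]
t=15: [69, 72, 67, 73, 75, 73, 72, 73, 73, 74, 75, 75, 74, 66, 75, 69, 75, 67]
t=16: [74, 75, 72, 75, 74, 75, 75, 76, 76, 75, 74, 74, 75, 71, 74, 74, 74, 72]
t=17: [75, 74, 75, 74, 75, 74, 74, 73, 73, 73, 75, 75, 73, 76, 75, 75, 75, 75]
t=18: [74, 75, 73, 75, 74, 75, 75, 75, 75, 75, 74, 74, 75, 73, 74, 74, 74, 73]
t=19: [75, 74, 75, 74, 75, 74, 74, 74, 74, 74, 75, 75, 74, 76, 75, 75, 75, 75]
t=20: [74, 74, 73, 75, 74, 75, 74, 75, 75, 75, 74, 74, 75, 73, 74, 74, 74, 73]
t=21: [75, 74, 75, 74, 75, 74, 74, 74, 74, 74, 75, 75, 74, 76, 75, 75, 75, 75]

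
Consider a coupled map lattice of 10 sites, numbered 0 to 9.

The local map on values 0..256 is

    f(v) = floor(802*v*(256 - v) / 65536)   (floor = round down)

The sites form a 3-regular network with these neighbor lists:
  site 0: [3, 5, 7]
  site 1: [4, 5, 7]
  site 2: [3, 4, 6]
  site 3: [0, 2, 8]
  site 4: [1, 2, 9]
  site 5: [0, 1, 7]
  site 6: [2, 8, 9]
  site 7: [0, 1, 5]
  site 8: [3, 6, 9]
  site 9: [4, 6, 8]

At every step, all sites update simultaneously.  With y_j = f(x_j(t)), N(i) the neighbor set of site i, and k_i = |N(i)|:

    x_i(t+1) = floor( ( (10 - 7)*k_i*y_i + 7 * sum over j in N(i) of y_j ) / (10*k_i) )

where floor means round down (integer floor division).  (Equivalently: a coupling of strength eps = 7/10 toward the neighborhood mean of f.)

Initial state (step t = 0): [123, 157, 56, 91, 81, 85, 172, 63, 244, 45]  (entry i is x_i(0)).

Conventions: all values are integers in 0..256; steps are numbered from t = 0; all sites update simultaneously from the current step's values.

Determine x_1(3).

Simulating step by step:
t=0: [123, 157, 56, 91, 81, 85, 172, 63, 244, 45]
t=1: [178, 173, 165, 141, 155, 178, 120, 176, 121, 124]
t=2: [176, 176, 192, 187, 187, 171, 195, 171, 199, 197]
t=3: [170, 170, 152, 154, 155, 174, 143, 174, 145, 145]

Answer: x_1(3) = 170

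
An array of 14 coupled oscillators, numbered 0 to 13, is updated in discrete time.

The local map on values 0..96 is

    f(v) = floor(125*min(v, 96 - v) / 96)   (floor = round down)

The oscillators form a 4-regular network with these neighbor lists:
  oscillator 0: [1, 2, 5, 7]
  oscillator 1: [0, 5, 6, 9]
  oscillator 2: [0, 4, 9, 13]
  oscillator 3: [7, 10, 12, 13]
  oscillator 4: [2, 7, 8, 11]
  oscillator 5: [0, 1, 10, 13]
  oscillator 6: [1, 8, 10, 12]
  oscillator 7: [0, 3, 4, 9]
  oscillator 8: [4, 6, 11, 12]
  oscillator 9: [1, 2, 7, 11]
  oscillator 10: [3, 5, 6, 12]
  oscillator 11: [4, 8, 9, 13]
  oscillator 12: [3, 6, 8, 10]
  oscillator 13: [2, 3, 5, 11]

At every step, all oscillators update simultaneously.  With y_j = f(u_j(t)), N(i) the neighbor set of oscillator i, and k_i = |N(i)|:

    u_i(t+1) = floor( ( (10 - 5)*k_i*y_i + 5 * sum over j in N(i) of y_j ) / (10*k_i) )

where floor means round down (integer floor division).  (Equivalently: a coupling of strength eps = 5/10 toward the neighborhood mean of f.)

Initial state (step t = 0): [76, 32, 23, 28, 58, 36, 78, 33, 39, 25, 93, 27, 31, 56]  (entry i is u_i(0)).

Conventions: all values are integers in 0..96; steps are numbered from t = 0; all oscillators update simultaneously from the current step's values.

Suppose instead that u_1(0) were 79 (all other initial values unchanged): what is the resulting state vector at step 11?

Answer: [50, 48, 54, 49, 54, 48, 47, 53, 50, 53, 47, 54, 47, 52]
Key observation: This trace re-runs the system from the modified initial state.

Derivation:
t=0: [76, 79, 23, 28, 58, 36, 78, 33, 39, 25, 93, 27, 31, 56]
t=1: [30, 26, 34, 35, 44, 35, 25, 38, 43, 32, 19, 40, 34, 44]
t=2: [40, 36, 46, 44, 53, 41, 35, 47, 50, 42, 32, 52, 41, 51]
t=3: [53, 48, 56, 55, 57, 51, 47, 57, 55, 54, 46, 56, 51, 57]
t=4: [55, 59, 52, 53, 50, 57, 59, 51, 54, 54, 58, 51, 57, 51]
t=5: [53, 49, 56, 54, 57, 51, 49, 56, 53, 54, 49, 57, 50, 56]
t=6: [55, 59, 52, 55, 51, 57, 60, 52, 55, 53, 59, 51, 58, 52]
t=7: [53, 49, 56, 52, 57, 50, 47, 55, 52, 55, 48, 56, 49, 55]
t=8: [55, 59, 52, 57, 51, 58, 60, 53, 56, 53, 60, 52, 60, 54]
t=9: [52, 49, 56, 50, 56, 49, 47, 54, 51, 54, 46, 55, 47, 53]
t=10: [57, 59, 53, 58, 53, 59, 60, 54, 57, 54, 59, 53, 60, 55]
t=11: [50, 48, 54, 49, 54, 48, 47, 53, 50, 53, 47, 54, 47, 52]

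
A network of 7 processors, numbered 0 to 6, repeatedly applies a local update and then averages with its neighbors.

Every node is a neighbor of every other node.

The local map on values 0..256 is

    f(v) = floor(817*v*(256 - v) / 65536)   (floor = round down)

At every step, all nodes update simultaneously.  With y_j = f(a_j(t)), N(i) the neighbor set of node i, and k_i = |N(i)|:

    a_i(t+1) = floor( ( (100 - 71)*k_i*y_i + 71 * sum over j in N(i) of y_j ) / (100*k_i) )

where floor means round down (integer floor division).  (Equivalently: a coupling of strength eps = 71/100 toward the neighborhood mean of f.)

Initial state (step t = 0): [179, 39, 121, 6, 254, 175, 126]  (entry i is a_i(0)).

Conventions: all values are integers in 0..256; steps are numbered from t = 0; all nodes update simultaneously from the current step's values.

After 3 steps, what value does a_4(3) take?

Simulating step by step:
t=0: [179, 39, 121, 6, 254, 175, 126]
t=1: [133, 122, 139, 107, 105, 134, 139]
t=2: [201, 201, 201, 200, 200, 201, 201]
t=3: [137, 137, 137, 137, 137, 137, 137]

Answer: a_4(3) = 137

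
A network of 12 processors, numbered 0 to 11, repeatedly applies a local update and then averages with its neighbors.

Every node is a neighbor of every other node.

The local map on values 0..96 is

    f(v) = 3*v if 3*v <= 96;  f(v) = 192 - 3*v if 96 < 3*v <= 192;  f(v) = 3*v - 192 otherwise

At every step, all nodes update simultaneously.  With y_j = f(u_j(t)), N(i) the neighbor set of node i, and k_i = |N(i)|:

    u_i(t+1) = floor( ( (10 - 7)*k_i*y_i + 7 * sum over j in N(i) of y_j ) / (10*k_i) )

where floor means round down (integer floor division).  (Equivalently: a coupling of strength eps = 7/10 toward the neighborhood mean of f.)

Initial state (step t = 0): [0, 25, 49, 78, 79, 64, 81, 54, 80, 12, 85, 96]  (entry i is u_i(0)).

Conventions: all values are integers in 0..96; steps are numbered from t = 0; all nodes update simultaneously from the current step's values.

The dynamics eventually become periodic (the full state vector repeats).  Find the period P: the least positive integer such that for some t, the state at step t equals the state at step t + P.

Answer: 2
Key observation: The state at step 23, [24, 25, 24, 24, 24, 24, 24, 24, 24, 24, 25, 25], reappears at step 25 — and no state repeats earlier — so the cycle the system enters has period 2.

Derivation:
t=0: [0, 25, 49, 78, 79, 64, 81, 54, 80, 12, 85, 96]
t=1: [33, 51, 44, 43, 44, 33, 45, 40, 45, 42, 48, 56]
t=2: [68, 55, 60, 61, 60, 68, 60, 63, 60, 62, 57, 52]
t=3: [13, 17, 13, 13, 13, 13, 13, 11, 13, 12, 16, 19]
t=4: [40, 43, 40, 40, 40, 40, 40, 39, 40, 40, 43, 45]
t=5: [70, 67, 70, 70, 70, 70, 70, 70, 70, 70, 67, 66]
t=6: [16, 13, 16, 16, 16, 16, 16, 16, 16, 16, 13, 13]
t=7: [46, 44, 46, 46, 46, 46, 46, 46, 46, 46, 44, 44]
t=8: [55, 56, 55, 55, 55, 55, 55, 55, 55, 55, 56, 56]
t=9: [26, 25, 26, 26, 26, 26, 26, 26, 26, 26, 25, 25]
t=10: [77, 76, 77, 77, 77, 77, 77, 77, 77, 77, 76, 76]
t=11: [38, 37, 38, 38, 38, 38, 38, 38, 38, 38, 37, 37]
t=12: [78, 79, 78, 78, 78, 78, 78, 78, 78, 78, 79, 79]
t=13: [42, 43, 42, 42, 42, 42, 42, 42, 42, 42, 43, 43]
t=14: [65, 64, 65, 65, 65, 65, 65, 65, 65, 65, 64, 64]
t=15: [2, 1, 2, 2, 2, 2, 2, 2, 2, 2, 1, 1]
t=16: [5, 4, 5, 5, 5, 5, 5, 5, 5, 5, 4, 4]
t=17: [14, 13, 14, 14, 14, 14, 14, 14, 14, 14, 13, 13]
t=18: [41, 40, 41, 41, 41, 41, 41, 41, 41, 41, 40, 40]
t=19: [69, 70, 69, 69, 69, 69, 69, 69, 69, 69, 70, 70]
t=20: [15, 16, 15, 15, 15, 15, 15, 15, 15, 15, 16, 16]
t=21: [45, 46, 45, 45, 45, 45, 45, 45, 45, 45, 46, 46]
t=22: [56, 55, 56, 56, 56, 56, 56, 56, 56, 56, 55, 55]
t=23: [24, 25, 24, 24, 24, 24, 24, 24, 24, 24, 25, 25]
t=24: [72, 73, 72, 72, 72, 72, 72, 72, 72, 72, 73, 73]
t=25: [24, 25, 24, 24, 24, 24, 24, 24, 24, 24, 25, 25]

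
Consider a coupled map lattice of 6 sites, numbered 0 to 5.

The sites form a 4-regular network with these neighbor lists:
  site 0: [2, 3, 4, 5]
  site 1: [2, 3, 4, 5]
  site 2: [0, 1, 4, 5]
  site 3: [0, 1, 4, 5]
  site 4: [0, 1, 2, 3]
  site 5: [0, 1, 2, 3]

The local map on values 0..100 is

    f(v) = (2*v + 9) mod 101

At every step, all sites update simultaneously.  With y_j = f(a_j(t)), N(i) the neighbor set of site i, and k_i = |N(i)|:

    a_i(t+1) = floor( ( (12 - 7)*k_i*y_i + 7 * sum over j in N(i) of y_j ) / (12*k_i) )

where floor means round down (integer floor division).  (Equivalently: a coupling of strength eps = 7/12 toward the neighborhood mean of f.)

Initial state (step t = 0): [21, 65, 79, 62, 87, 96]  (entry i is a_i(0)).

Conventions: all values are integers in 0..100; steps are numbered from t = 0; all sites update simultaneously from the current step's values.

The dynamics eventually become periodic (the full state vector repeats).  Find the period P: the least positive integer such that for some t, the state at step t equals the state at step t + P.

Answer: 4
Key observation: The state at step 37, [38, 38, 30, 50, 38, 38], reappears at step 41 — and no state repeats earlier — so the cycle the system enters has period 4.

Derivation:
t=0: [21, 65, 79, 62, 87, 96]
t=1: [62, 56, 67, 52, 61, 68]
t=2: [32, 27, 35, 23, 27, 33]
t=3: [70, 65, 72, 62, 65, 70]
t=4: [44, 40, 46, 38, 40, 44]
t=5: [79, 76, 54, 89, 76, 79]
t=6: [60, 58, 43, 72, 58, 60]
t=7: [40, 39, 54, 36, 39, 40]
t=8: [76, 76, 58, 85, 76, 76]
t=9: [57, 57, 45, 67, 57, 57]
t=10: [36, 36, 54, 30, 36, 36]
t=11: [69, 69, 53, 76, 69, 69]
t=12: [43, 43, 32, 51, 43, 43]
t=13: [79, 79, 85, 59, 79, 79]
t=14: [61, 61, 71, 49, 61, 61]
t=15: [29, 29, 38, 20, 29, 29]
t=16: [67, 67, 74, 59, 67, 67]
t=17: [41, 41, 47, 35, 41, 41]
t=18: [76, 76, 53, 86, 76, 76]
t=19: [56, 56, 40, 68, 56, 56]
t=20: [33, 33, 48, 30, 33, 33]
t=21: [63, 63, 45, 72, 63, 63]
t=22: [46, 46, 61, 41, 46, 46]
t=23: [17, 17, 12, 37, 17, 17]
t=24: [47, 47, 38, 59, 47, 47]
t=25: [17, 17, 36, 12, 17, 17]
t=26: [47, 47, 58, 38, 47, 47]
t=27: [17, 17, 11, 36, 17, 17]
t=28: [46, 46, 38, 58, 46, 46]
t=29: [15, 15, 35, 10, 15, 15]
t=30: [43, 43, 55, 34, 43, 43]
t=31: [81, 81, 62, 87, 81, 81]
t=32: [66, 66, 54, 75, 66, 66]
t=33: [39, 39, 30, 47, 39, 39]
t=34: [71, 71, 79, 51, 71, 71]
t=35: [46, 46, 56, 33, 46, 46]
t=36: [13, 13, 8, 31, 13, 13]
t=37: [38, 38, 30, 50, 38, 38]
t=38: [71, 71, 78, 52, 71, 71]
t=39: [46, 46, 55, 34, 46, 46]
t=40: [13, 13, 7, 32, 13, 13]
t=41: [38, 38, 30, 50, 38, 38]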